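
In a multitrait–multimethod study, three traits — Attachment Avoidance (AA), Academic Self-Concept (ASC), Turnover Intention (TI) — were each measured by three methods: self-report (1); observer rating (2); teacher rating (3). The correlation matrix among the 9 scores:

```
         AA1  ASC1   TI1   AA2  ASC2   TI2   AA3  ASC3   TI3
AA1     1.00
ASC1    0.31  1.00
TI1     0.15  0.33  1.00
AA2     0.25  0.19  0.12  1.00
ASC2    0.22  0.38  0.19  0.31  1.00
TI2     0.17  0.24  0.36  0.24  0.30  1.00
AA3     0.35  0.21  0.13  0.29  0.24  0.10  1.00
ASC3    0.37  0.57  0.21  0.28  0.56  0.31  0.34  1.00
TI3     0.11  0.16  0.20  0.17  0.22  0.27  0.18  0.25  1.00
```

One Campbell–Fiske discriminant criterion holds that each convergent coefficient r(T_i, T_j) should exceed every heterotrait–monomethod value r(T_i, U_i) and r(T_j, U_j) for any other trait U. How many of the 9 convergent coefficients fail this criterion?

Convergent coefficients and their comparison sets:
AA (methods 1·2): 0.25 vs {0.31, 0.31, 0.15, 0.24} → fail.
AA (methods 1·3): 0.35 vs {0.31, 0.34, 0.15, 0.18} → pass.
AA (methods 2·3): 0.29 vs {0.31, 0.34, 0.24, 0.18} → fail.
ASC (methods 1·2): 0.38 vs {0.31, 0.31, 0.33, 0.30} → pass.
ASC (methods 1·3): 0.57 vs {0.31, 0.34, 0.33, 0.25} → pass.
ASC (methods 2·3): 0.56 vs {0.31, 0.34, 0.30, 0.25} → pass.
TI (methods 1·2): 0.36 vs {0.15, 0.24, 0.33, 0.30} → pass.
TI (methods 1·3): 0.20 vs {0.15, 0.18, 0.33, 0.25} → fail.
TI (methods 2·3): 0.27 vs {0.24, 0.18, 0.30, 0.25} → fail.
4 of 9 fail.

4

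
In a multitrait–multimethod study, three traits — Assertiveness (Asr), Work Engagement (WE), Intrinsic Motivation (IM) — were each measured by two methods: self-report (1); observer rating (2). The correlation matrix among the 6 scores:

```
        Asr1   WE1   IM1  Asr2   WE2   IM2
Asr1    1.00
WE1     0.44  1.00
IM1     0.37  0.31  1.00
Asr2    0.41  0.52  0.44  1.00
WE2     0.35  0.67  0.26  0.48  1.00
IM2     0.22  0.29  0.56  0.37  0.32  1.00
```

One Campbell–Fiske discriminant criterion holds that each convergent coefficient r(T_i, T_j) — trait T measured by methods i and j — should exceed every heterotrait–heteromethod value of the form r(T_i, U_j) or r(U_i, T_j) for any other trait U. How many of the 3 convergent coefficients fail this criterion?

1

Checking each validity diagonal entry against its comparison values:
Asr (methods 1·2): 0.41 vs {0.35, 0.52, 0.22, 0.44} → fail.
WE (methods 1·2): 0.67 vs {0.52, 0.35, 0.29, 0.26} → pass.
IM (methods 1·2): 0.56 vs {0.44, 0.22, 0.26, 0.29} → pass.
1 of 3 fail.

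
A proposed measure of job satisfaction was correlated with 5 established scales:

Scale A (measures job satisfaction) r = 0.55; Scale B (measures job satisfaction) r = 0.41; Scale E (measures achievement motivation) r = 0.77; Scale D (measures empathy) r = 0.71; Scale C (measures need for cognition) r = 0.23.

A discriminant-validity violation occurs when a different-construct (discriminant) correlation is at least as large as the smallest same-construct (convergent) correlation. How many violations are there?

Convergent (same construct = job satisfaction): Scale A, Scale B.
Smallest convergent = 0.41. Discriminant values: 0.77, 0.71, 0.23; count ≥ 0.41 → 2.

2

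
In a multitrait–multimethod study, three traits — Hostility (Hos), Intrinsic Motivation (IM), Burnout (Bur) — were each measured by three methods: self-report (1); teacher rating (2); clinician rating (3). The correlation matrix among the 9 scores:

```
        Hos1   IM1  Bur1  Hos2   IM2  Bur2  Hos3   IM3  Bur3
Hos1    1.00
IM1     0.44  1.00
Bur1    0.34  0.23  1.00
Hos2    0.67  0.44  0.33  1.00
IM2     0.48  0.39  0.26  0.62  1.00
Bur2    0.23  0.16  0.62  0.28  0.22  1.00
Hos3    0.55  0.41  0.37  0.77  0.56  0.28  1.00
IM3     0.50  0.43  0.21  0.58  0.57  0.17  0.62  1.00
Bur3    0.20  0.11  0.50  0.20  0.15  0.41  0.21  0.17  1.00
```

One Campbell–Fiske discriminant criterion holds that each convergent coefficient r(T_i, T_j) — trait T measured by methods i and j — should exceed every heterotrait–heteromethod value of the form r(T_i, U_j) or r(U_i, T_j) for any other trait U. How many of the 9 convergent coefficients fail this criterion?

Checking each validity diagonal entry against its comparison values:
Hos (methods 1·2): 0.67 vs {0.48, 0.44, 0.23, 0.33} → pass.
Hos (methods 1·3): 0.55 vs {0.50, 0.41, 0.20, 0.37} → pass.
Hos (methods 2·3): 0.77 vs {0.58, 0.56, 0.20, 0.28} → pass.
IM (methods 1·2): 0.39 vs {0.44, 0.48, 0.16, 0.26} → fail.
IM (methods 1·3): 0.43 vs {0.41, 0.50, 0.11, 0.21} → fail.
IM (methods 2·3): 0.57 vs {0.56, 0.58, 0.15, 0.17} → fail.
Bur (methods 1·2): 0.62 vs {0.33, 0.23, 0.26, 0.16} → pass.
Bur (methods 1·3): 0.50 vs {0.37, 0.20, 0.21, 0.11} → pass.
Bur (methods 2·3): 0.41 vs {0.28, 0.20, 0.17, 0.15} → pass.
3 of 9 fail.

3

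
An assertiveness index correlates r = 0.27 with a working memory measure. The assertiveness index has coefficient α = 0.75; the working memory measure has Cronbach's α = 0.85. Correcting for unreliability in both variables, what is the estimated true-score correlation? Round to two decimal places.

r_true = r_obs / √(r_xx · r_yy) = 0.27 / √(0.75 × 0.85) = 0.27 / √0.6375 = 0.27 / 0.7984 ≈ 0.34.

0.34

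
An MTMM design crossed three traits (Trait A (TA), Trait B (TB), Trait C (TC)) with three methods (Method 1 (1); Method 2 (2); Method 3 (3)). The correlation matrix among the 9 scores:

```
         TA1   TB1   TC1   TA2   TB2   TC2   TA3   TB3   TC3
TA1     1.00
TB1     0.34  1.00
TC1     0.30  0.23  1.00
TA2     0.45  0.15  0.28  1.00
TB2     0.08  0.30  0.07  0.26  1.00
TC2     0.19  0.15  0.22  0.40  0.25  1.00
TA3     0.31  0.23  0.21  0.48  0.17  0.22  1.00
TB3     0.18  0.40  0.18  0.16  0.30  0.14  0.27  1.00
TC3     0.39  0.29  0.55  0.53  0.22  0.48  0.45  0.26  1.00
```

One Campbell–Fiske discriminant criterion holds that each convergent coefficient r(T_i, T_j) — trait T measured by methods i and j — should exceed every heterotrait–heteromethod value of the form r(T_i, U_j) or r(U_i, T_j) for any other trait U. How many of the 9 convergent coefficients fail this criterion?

Convergent coefficients and their comparison sets:
TA (methods 1·2): 0.45 vs {0.08, 0.15, 0.19, 0.28} → pass.
TA (methods 1·3): 0.31 vs {0.18, 0.23, 0.39, 0.21} → fail.
TA (methods 2·3): 0.48 vs {0.16, 0.17, 0.53, 0.22} → fail.
TB (methods 1·2): 0.30 vs {0.15, 0.08, 0.15, 0.07} → pass.
TB (methods 1·3): 0.40 vs {0.23, 0.18, 0.29, 0.18} → pass.
TB (methods 2·3): 0.30 vs {0.17, 0.16, 0.22, 0.14} → pass.
TC (methods 1·2): 0.22 vs {0.28, 0.19, 0.07, 0.15} → fail.
TC (methods 1·3): 0.55 vs {0.21, 0.39, 0.18, 0.29} → pass.
TC (methods 2·3): 0.48 vs {0.22, 0.53, 0.14, 0.22} → fail.
4 of 9 fail.

4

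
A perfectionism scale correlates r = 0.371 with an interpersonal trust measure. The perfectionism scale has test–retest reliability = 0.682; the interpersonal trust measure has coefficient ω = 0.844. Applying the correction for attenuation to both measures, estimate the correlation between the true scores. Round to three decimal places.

r_true = r_obs / √(r_xx · r_yy) = 0.371 / √(0.682 × 0.844) = 0.371 / √0.575608 = 0.371 / 0.7587 ≈ 0.489.

0.489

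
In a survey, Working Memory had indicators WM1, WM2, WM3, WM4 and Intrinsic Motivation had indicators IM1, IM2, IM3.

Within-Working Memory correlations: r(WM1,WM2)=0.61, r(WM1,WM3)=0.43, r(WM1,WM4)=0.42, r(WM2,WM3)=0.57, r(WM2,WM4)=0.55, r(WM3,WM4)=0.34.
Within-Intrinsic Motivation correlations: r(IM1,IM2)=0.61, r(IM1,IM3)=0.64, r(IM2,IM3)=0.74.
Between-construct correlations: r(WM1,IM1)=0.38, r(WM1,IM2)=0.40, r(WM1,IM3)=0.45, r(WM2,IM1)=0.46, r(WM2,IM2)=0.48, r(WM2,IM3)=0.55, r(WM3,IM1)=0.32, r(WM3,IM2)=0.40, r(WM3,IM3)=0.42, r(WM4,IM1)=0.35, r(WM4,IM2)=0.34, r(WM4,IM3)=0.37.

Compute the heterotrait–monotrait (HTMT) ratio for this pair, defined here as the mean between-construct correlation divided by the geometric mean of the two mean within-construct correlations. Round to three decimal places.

0.722

Mean heterotrait r = 4.92/12 = 0.4100.
Mean within-WM = 2.92/6 = 0.4867; mean within-IM = 1.99/3 = 0.6633.
Geometric mean = √(0.4867 × 0.6633) = 0.5682.
HTMT = 0.4100 / 0.5682 = 0.722.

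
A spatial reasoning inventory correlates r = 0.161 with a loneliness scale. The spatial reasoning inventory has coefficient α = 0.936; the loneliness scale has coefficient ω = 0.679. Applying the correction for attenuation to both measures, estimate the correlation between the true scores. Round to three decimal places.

r_true = r_obs / √(r_xx · r_yy) = 0.161 / √(0.936 × 0.679) = 0.161 / √0.635544 = 0.161 / 0.7972 ≈ 0.202.

0.202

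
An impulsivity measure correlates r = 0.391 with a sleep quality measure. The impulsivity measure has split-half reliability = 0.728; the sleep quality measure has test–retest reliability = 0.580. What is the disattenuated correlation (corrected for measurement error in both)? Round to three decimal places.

0.602

r_true = r_obs / √(r_xx · r_yy) = 0.391 / √(0.728 × 0.580) = 0.391 / √0.422240 = 0.391 / 0.6498 ≈ 0.602.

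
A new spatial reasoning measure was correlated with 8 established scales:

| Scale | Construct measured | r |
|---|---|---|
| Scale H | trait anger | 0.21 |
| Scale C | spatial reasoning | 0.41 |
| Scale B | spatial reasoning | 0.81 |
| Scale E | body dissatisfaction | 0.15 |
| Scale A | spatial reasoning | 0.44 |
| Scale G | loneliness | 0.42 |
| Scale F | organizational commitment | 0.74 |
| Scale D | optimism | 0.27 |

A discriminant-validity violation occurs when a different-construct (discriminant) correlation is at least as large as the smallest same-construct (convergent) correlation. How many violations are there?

Convergent (same construct = spatial reasoning): Scale C, Scale B, Scale A.
Smallest convergent = 0.41. Discriminant values: 0.21, 0.15, 0.42, 0.74, 0.27; count ≥ 0.41 → 2.

2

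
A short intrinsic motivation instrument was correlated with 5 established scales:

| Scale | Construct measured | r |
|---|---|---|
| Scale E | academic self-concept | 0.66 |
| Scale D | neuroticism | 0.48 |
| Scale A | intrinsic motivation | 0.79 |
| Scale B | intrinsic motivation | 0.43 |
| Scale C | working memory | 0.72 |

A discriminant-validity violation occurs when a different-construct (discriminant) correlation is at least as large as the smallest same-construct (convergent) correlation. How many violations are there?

Convergent (same construct = intrinsic motivation): Scale A, Scale B.
Smallest convergent = 0.43. Discriminant values: 0.66, 0.48, 0.72; count ≥ 0.43 → 3.

3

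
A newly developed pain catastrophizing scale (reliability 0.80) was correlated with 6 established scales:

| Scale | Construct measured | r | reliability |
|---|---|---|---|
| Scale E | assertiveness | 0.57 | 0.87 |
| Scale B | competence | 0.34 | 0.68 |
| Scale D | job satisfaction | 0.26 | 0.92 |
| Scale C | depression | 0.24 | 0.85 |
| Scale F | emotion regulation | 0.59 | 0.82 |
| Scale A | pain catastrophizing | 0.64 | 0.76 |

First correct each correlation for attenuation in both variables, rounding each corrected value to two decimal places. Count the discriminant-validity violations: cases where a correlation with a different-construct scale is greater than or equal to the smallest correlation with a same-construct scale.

0

Disattenuated r (r / √(r_scale · r_new)):
  Scale E (disc): 0.57 / √(0.87·0.80) = 0.68
  Scale B (disc): 0.34 / √(0.68·0.80) = 0.46
  Scale D (disc): 0.26 / √(0.92·0.80) = 0.30
  Scale C (disc): 0.24 / √(0.85·0.80) = 0.29
  Scale F (disc): 0.59 / √(0.82·0.80) = 0.73
  Scale A (conv): 0.64 / √(0.76·0.80) = 0.82
Smallest convergent = 0.82. Discriminant values: 0.68, 0.46, 0.30, 0.29, 0.73; count ≥ 0.82 → 0.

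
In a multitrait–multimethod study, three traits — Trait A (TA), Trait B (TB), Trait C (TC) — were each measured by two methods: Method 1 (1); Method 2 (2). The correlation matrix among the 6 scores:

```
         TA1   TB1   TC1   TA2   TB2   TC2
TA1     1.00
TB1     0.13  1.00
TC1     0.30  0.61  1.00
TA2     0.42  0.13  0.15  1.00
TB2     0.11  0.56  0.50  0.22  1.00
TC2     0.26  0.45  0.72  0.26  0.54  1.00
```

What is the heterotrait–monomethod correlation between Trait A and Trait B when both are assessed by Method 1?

0.13

Different traits, same method: r(TA1, TB1) = 0.13.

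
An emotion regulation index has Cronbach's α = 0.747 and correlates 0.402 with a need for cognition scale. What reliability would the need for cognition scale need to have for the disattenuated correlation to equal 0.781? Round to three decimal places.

r_true = r_obs / √(r_xx · r_yy) ⇒ 0.781 = 0.402 / √(0.747 · r_yy).
√(0.747 · r_yy) = 0.402 / 0.781 = 0.5147; 0.747 · r_yy = 0.2649; r_yy = 0.2649 / 0.747 ≈ 0.355.

0.355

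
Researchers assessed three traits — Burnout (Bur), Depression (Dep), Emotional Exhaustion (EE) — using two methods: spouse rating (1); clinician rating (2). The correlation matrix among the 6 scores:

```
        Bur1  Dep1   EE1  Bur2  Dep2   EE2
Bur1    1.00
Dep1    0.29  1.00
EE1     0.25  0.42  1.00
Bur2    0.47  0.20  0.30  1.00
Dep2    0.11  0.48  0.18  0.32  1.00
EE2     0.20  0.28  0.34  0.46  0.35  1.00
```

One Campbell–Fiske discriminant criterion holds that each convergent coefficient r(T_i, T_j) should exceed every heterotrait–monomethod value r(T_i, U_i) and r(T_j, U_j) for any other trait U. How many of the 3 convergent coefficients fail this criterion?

1

Convergent coefficients and their comparison sets:
Bur (methods 1·2): 0.47 vs {0.29, 0.32, 0.25, 0.46} → pass.
Dep (methods 1·2): 0.48 vs {0.29, 0.32, 0.42, 0.35} → pass.
EE (methods 1·2): 0.34 vs {0.25, 0.46, 0.42, 0.35} → fail.
1 of 3 fail.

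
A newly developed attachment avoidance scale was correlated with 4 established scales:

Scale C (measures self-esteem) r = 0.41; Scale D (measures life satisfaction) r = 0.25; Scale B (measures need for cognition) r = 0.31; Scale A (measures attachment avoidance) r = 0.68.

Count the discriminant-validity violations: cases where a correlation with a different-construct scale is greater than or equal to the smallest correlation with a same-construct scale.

Convergent (same construct = attachment avoidance): Scale A.
Smallest convergent = 0.68. Discriminant values: 0.41, 0.25, 0.31; count ≥ 0.68 → 0.

0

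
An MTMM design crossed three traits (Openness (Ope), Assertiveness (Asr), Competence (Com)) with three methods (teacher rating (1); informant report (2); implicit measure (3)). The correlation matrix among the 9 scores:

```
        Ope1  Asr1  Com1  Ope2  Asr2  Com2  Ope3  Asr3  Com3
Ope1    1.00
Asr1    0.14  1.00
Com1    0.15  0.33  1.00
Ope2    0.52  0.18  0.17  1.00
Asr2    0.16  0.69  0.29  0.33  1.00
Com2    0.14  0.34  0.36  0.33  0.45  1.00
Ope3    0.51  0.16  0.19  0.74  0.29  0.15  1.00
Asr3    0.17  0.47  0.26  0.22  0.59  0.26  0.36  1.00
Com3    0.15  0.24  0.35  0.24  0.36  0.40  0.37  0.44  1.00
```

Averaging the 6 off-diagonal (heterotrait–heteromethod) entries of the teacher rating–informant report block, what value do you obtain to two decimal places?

0.21

HTHM values (method 1 × method 2): 0.16, 0.14, 0.18, 0.34, 0.17, 0.29; mean = 1.28/6 = 0.21.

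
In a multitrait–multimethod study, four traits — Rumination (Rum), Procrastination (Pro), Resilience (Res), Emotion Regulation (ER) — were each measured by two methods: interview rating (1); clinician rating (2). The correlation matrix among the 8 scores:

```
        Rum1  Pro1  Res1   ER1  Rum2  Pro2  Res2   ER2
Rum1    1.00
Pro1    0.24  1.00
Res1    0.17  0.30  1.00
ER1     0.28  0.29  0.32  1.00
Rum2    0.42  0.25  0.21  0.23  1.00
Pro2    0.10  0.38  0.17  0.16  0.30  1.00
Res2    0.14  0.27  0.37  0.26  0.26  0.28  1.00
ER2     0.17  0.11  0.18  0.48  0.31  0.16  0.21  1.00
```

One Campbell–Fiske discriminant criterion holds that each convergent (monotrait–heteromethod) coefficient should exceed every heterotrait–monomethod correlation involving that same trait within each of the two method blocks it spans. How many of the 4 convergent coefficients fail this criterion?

0

Convergent coefficients and their comparison sets:
Rum (methods 1·2): 0.42 vs {0.24, 0.30, 0.17, 0.26, 0.28, 0.31} → pass.
Pro (methods 1·2): 0.38 vs {0.24, 0.30, 0.30, 0.28, 0.29, 0.16} → pass.
Res (methods 1·2): 0.37 vs {0.17, 0.26, 0.30, 0.28, 0.32, 0.21} → pass.
ER (methods 1·2): 0.48 vs {0.28, 0.31, 0.29, 0.16, 0.32, 0.21} → pass.
0 of 4 fail.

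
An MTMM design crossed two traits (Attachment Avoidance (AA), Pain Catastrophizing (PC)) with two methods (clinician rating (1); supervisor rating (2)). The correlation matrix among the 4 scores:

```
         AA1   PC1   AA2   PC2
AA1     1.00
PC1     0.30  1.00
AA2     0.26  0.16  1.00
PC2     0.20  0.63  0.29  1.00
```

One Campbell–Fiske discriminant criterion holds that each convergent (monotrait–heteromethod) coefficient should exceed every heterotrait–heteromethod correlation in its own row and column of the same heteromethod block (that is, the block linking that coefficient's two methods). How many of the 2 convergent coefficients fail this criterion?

Each convergent coefficient versus the relevant comparison correlations:
AA (methods 1·2): 0.26 vs {0.20, 0.16} → pass.
PC (methods 1·2): 0.63 vs {0.16, 0.20} → pass.
0 of 2 fail.

0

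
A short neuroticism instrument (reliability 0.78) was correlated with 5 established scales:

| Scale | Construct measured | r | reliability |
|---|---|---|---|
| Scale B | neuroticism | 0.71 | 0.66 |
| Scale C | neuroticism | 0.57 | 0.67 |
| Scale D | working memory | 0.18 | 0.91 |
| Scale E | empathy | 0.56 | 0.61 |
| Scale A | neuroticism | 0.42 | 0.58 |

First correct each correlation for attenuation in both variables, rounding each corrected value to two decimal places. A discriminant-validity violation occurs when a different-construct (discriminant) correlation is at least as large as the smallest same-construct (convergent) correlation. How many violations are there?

Disattenuated r (r / √(r_scale · r_new)):
  Scale B (conv): 0.71 / √(0.66·0.78) = 0.99
  Scale C (conv): 0.57 / √(0.67·0.78) = 0.79
  Scale D (disc): 0.18 / √(0.91·0.78) = 0.21
  Scale E (disc): 0.56 / √(0.61·0.78) = 0.81
  Scale A (conv): 0.42 / √(0.58·0.78) = 0.62
Smallest convergent = 0.62. Discriminant values: 0.21, 0.81; count ≥ 0.62 → 1.

1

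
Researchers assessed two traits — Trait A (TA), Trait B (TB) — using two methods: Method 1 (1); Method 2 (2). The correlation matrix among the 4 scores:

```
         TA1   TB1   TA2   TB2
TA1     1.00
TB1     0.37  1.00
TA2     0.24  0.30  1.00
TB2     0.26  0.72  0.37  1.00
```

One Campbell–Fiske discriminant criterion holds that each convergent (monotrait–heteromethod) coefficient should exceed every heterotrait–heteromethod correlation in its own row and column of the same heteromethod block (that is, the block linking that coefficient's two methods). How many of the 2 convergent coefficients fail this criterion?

1

Convergent coefficients and their comparison sets:
TA (methods 1·2): 0.24 vs {0.26, 0.30} → fail.
TB (methods 1·2): 0.72 vs {0.30, 0.26} → pass.
1 of 2 fail.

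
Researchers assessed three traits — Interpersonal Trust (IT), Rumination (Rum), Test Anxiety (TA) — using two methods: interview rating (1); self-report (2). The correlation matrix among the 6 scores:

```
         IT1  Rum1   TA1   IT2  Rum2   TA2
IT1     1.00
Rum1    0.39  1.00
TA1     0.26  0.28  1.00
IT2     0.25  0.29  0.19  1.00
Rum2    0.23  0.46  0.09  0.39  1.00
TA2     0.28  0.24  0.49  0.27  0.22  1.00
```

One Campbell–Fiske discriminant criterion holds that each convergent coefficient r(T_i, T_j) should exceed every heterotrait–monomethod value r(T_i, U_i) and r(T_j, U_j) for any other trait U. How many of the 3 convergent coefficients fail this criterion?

1

Each convergent coefficient versus the relevant comparison correlations:
IT (methods 1·2): 0.25 vs {0.39, 0.39, 0.26, 0.27} → fail.
Rum (methods 1·2): 0.46 vs {0.39, 0.39, 0.28, 0.22} → pass.
TA (methods 1·2): 0.49 vs {0.26, 0.27, 0.28, 0.22} → pass.
1 of 3 fail.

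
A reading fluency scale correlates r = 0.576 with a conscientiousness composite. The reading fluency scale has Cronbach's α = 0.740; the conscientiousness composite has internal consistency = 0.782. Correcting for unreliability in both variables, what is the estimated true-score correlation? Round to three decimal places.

0.757

r_true = r_obs / √(r_xx · r_yy) = 0.576 / √(0.740 × 0.782) = 0.576 / √0.578680 = 0.576 / 0.7607 ≈ 0.757.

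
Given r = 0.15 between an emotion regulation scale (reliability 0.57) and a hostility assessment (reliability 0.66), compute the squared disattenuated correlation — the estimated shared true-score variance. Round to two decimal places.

Disattenuated r = 0.15 / √(0.57 × 0.66) = 0.15 / 0.6134 = 0.2445.
Shared true-score variance = 0.2445² = 0.0598 ≈ 0.06.

0.06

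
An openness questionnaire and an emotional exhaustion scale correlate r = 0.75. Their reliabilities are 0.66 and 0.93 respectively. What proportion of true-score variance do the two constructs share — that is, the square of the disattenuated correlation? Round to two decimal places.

Disattenuated r = 0.75 / √(0.66 × 0.93) = 0.75 / 0.7835 = 0.9572.
Shared true-score variance = 0.9572² = 0.9162 ≈ 0.92.

0.92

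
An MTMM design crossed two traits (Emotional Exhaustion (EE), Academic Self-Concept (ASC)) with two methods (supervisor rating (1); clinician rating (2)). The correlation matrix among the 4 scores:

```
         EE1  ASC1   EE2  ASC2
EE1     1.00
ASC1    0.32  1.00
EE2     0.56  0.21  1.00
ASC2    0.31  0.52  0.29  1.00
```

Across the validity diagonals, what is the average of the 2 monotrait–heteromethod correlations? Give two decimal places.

0.54

Convergent values: 0.56, 0.52; mean = 1.08/2 = 0.54.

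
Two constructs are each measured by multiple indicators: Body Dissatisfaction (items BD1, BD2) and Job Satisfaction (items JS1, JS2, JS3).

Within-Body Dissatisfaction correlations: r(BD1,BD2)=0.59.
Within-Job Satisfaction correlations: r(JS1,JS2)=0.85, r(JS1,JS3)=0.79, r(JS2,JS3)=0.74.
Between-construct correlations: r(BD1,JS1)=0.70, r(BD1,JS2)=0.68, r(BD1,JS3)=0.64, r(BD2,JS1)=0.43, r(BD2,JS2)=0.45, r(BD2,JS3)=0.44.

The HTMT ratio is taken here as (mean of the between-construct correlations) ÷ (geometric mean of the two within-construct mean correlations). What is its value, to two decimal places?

Between-construct mean = 3.34/6 = 0.5567.
Mean within-BD = 0.59/1 = 0.5900; mean within-JS = 2.38/3 = 0.7933.
Geometric mean = √(0.5900 × 0.7933) = 0.6841.
HTMT = 0.5567 / 0.6841 = 0.81.

0.81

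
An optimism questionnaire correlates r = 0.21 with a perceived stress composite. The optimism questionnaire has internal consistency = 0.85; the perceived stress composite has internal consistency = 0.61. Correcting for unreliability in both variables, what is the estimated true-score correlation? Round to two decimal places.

0.29

r_true = r_obs / √(r_xx · r_yy) = 0.21 / √(0.85 × 0.61) = 0.21 / √0.5185 = 0.21 / 0.7201 ≈ 0.29.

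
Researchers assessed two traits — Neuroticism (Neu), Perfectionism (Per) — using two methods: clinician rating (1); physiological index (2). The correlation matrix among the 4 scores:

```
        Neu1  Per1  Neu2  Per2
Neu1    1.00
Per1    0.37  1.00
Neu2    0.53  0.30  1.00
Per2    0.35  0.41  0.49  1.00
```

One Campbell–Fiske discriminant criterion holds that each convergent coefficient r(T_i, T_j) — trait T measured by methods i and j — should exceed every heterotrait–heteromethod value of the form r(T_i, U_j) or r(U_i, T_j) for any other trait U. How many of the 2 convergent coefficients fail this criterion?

Convergent coefficients and their comparison sets:
Neu (methods 1·2): 0.53 vs {0.35, 0.30} → pass.
Per (methods 1·2): 0.41 vs {0.30, 0.35} → pass.
0 of 2 fail.

0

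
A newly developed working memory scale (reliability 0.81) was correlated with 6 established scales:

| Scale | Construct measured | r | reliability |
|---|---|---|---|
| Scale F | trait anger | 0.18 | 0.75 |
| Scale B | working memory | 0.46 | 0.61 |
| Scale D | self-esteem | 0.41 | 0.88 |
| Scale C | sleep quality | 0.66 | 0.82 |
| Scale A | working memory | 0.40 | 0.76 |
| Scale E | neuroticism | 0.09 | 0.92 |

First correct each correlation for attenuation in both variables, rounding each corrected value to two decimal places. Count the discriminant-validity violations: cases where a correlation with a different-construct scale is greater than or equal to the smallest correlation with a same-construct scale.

Disattenuated r (r / √(r_scale · r_new)):
  Scale F (disc): 0.18 / √(0.75·0.81) = 0.23
  Scale B (conv): 0.46 / √(0.61·0.81) = 0.65
  Scale D (disc): 0.41 / √(0.88·0.81) = 0.49
  Scale C (disc): 0.66 / √(0.82·0.81) = 0.81
  Scale A (conv): 0.40 / √(0.76·0.81) = 0.51
  Scale E (disc): 0.09 / √(0.92·0.81) = 0.10
Smallest convergent = 0.51. Discriminant values: 0.23, 0.49, 0.81, 0.10; count ≥ 0.51 → 1.

1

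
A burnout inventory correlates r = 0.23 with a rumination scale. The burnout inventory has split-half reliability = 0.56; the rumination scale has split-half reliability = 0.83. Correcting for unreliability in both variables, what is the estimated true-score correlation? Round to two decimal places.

0.34

r_true = r_obs / √(r_xx · r_yy) = 0.23 / √(0.56 × 0.83) = 0.23 / √0.4648 = 0.23 / 0.6818 ≈ 0.34.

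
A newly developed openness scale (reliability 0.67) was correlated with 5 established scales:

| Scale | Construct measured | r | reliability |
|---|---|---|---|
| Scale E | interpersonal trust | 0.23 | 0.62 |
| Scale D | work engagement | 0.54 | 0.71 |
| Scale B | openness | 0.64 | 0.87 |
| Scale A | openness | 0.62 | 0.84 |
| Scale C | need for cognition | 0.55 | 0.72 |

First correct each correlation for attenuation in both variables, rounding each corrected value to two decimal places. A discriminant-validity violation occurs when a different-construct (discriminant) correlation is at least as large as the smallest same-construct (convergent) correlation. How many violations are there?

0

Disattenuated r (r / √(r_scale · r_new)):
  Scale E (disc): 0.23 / √(0.62·0.67) = 0.36
  Scale D (disc): 0.54 / √(0.71·0.67) = 0.78
  Scale B (conv): 0.64 / √(0.87·0.67) = 0.84
  Scale A (conv): 0.62 / √(0.84·0.67) = 0.83
  Scale C (disc): 0.55 / √(0.72·0.67) = 0.79
Smallest convergent = 0.83. Discriminant values: 0.36, 0.78, 0.79; count ≥ 0.83 → 0.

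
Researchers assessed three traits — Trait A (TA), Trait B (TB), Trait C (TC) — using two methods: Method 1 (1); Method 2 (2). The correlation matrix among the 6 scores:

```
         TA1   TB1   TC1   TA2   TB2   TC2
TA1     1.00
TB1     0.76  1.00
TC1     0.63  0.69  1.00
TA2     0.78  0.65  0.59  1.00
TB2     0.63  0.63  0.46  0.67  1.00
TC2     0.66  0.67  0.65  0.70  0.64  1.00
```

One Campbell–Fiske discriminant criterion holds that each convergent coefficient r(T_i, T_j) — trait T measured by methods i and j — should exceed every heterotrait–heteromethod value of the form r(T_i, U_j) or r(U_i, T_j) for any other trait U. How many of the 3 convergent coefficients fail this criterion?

2

Convergent coefficients and their comparison sets:
TA (methods 1·2): 0.78 vs {0.63, 0.65, 0.66, 0.59} → pass.
TB (methods 1·2): 0.63 vs {0.65, 0.63, 0.67, 0.46} → fail.
TC (methods 1·2): 0.65 vs {0.59, 0.66, 0.46, 0.67} → fail.
2 of 3 fail.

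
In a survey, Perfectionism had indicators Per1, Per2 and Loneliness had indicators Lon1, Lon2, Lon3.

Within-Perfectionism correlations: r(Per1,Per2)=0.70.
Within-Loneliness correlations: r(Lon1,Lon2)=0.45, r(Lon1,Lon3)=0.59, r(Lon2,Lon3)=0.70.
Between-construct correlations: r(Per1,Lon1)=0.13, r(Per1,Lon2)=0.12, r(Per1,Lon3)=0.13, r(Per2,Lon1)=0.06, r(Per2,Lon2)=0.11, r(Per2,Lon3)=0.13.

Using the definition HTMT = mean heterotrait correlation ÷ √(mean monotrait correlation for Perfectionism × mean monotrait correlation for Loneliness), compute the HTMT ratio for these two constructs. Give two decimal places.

0.18

Mean heterotrait r = 0.68/6 = 0.1133.
Mean within-Per = 0.70/1 = 0.7000; mean within-Lon = 1.74/3 = 0.5800.
Geometric mean = √(0.7000 × 0.5800) = 0.6372.
HTMT = 0.1133 / 0.6372 = 0.18.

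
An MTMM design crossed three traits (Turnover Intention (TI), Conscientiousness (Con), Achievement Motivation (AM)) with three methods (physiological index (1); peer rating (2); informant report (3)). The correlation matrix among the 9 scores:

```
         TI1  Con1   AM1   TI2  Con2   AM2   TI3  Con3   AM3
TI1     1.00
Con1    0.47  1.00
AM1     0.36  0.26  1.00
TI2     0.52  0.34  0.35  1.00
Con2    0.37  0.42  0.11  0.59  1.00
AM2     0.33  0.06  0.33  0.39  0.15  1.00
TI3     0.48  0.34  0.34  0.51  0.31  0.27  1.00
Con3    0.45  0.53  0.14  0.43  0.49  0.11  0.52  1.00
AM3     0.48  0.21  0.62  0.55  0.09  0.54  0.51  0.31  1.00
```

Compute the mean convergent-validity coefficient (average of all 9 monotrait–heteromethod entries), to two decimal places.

0.49

Convergent values: 0.52, 0.48, 0.51, 0.42, 0.53, 0.49, 0.33, 0.62, 0.54; mean = 4.44/9 = 0.49.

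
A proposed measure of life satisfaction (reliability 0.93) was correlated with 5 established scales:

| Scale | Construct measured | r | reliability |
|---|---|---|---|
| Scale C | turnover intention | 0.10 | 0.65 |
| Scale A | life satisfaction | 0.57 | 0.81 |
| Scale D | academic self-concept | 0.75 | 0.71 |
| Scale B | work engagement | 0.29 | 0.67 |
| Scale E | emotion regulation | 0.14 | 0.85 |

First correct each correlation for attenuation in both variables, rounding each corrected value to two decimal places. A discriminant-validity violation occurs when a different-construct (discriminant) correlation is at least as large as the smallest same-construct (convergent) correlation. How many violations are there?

1

Disattenuated r (r / √(r_scale · r_new)):
  Scale C (disc): 0.10 / √(0.65·0.93) = 0.13
  Scale A (conv): 0.57 / √(0.81·0.93) = 0.66
  Scale D (disc): 0.75 / √(0.71·0.93) = 0.92
  Scale B (disc): 0.29 / √(0.67·0.93) = 0.37
  Scale E (disc): 0.14 / √(0.85·0.93) = 0.16
Smallest convergent = 0.66. Discriminant values: 0.13, 0.92, 0.37, 0.16; count ≥ 0.66 → 1.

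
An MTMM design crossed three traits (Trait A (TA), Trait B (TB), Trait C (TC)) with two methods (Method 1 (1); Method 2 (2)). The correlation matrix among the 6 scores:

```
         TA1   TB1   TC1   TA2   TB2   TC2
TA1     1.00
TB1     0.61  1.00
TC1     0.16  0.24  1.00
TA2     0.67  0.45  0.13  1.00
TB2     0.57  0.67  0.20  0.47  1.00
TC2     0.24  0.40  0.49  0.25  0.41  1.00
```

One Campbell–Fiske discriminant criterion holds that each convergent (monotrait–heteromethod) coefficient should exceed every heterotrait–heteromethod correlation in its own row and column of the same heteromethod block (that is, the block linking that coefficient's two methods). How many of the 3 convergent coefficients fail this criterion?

0

Each convergent coefficient versus the relevant comparison correlations:
TA (methods 1·2): 0.67 vs {0.57, 0.45, 0.24, 0.13} → pass.
TB (methods 1·2): 0.67 vs {0.45, 0.57, 0.40, 0.20} → pass.
TC (methods 1·2): 0.49 vs {0.13, 0.24, 0.20, 0.40} → pass.
0 of 3 fail.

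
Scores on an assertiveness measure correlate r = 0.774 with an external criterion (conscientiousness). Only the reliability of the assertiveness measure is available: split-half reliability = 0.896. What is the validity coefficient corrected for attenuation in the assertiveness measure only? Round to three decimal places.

Single correction: r_c = r_obs / √r_xx = 0.774 / √0.896 = 0.774 / 0.9466 ≈ 0.818.

0.818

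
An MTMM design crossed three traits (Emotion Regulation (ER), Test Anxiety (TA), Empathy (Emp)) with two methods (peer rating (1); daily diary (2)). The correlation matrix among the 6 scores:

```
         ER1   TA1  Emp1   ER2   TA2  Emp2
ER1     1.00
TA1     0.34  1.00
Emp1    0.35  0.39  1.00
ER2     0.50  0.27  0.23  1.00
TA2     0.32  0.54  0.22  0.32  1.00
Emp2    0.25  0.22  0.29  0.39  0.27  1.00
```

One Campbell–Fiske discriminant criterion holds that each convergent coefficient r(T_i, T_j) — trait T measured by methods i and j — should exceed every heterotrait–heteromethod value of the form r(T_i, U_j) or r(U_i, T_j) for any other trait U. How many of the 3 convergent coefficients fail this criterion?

0

Checking each validity diagonal entry against its comparison values:
ER (methods 1·2): 0.50 vs {0.32, 0.27, 0.25, 0.23} → pass.
TA (methods 1·2): 0.54 vs {0.27, 0.32, 0.22, 0.22} → pass.
Emp (methods 1·2): 0.29 vs {0.23, 0.25, 0.22, 0.22} → pass.
0 of 3 fail.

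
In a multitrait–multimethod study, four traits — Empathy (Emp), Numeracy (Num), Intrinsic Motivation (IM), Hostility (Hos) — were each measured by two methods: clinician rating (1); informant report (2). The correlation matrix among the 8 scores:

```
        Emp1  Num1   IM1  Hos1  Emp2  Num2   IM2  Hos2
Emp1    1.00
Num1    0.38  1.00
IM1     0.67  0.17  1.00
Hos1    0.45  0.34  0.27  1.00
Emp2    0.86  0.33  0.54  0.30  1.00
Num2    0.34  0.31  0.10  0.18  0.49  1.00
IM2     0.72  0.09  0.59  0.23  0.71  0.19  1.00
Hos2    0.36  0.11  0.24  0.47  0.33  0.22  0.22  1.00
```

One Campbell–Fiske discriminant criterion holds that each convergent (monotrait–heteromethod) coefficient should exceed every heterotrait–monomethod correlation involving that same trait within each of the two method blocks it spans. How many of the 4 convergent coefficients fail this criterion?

Checking each validity diagonal entry against its comparison values:
Emp (methods 1·2): 0.86 vs {0.38, 0.49, 0.67, 0.71, 0.45, 0.33} → pass.
Num (methods 1·2): 0.31 vs {0.38, 0.49, 0.17, 0.19, 0.34, 0.22} → fail.
IM (methods 1·2): 0.59 vs {0.67, 0.71, 0.17, 0.19, 0.27, 0.22} → fail.
Hos (methods 1·2): 0.47 vs {0.45, 0.33, 0.34, 0.22, 0.27, 0.22} → pass.
2 of 4 fail.

2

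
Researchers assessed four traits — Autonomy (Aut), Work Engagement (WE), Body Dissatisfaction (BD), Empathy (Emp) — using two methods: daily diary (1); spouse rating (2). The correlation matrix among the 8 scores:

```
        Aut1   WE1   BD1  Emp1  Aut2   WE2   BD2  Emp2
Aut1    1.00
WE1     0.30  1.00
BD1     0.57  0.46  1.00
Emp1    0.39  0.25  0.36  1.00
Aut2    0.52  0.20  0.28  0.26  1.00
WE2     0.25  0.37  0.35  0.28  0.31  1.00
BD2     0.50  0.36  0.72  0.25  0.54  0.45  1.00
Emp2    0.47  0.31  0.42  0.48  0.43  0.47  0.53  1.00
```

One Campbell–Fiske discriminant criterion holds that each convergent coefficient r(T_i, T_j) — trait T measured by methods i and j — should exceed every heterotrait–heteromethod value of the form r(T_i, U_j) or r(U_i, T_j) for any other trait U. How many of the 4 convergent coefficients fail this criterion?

Checking each validity diagonal entry against its comparison values:
Aut (methods 1·2): 0.52 vs {0.25, 0.20, 0.50, 0.28, 0.47, 0.26} → pass.
WE (methods 1·2): 0.37 vs {0.20, 0.25, 0.36, 0.35, 0.31, 0.28} → pass.
BD (methods 1·2): 0.72 vs {0.28, 0.50, 0.35, 0.36, 0.42, 0.25} → pass.
Emp (methods 1·2): 0.48 vs {0.26, 0.47, 0.28, 0.31, 0.25, 0.42} → pass.
0 of 4 fail.

0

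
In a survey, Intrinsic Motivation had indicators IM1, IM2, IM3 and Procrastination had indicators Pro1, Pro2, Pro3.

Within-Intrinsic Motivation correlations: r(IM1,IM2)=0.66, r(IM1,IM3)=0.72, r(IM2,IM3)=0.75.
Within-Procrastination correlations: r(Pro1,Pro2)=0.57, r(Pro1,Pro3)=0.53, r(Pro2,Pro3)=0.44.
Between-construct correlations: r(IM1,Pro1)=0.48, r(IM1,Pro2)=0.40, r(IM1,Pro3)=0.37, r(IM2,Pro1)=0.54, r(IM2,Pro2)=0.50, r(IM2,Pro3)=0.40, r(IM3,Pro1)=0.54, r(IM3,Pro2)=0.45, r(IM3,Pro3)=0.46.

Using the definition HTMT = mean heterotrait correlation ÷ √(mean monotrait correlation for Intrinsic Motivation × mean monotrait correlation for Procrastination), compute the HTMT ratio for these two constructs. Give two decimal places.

0.76

Mean between = 4.14/9 = 0.4600.
Mean within-IM = 2.13/3 = 0.7100; mean within-Pro = 1.54/3 = 0.5133.
Geometric mean = √(0.7100 × 0.5133) = 0.6037.
HTMT = 0.4600 / 0.6037 = 0.76.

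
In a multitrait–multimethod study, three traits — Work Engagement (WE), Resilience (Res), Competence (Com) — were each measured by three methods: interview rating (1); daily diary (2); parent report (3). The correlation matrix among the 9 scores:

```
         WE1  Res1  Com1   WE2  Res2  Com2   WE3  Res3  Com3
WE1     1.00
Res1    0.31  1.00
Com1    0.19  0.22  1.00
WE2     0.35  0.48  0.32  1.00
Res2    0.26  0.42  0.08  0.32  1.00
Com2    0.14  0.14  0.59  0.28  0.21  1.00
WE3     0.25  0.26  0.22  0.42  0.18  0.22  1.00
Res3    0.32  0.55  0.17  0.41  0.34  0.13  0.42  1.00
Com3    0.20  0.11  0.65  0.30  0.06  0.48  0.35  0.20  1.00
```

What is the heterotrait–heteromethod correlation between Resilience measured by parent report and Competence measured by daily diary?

Different traits and methods: r(Res3, Com2) = 0.13.

0.13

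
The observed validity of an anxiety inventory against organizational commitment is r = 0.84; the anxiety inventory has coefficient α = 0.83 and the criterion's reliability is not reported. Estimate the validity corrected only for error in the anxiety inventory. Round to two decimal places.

Single correction: r_c = r_obs / √r_xx = 0.84 / √0.83 = 0.84 / 0.9110 ≈ 0.92.

0.92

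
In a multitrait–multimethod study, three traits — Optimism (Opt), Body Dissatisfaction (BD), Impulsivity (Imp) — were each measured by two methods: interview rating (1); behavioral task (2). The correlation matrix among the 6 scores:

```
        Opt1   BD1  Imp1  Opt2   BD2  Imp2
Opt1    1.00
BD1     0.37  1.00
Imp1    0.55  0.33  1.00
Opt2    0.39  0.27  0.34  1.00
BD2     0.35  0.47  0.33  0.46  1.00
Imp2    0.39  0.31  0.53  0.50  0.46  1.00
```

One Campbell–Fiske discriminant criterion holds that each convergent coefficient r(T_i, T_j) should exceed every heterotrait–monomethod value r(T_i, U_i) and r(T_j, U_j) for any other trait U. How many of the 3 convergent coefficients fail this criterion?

Checking each validity diagonal entry against its comparison values:
Opt (methods 1·2): 0.39 vs {0.37, 0.46, 0.55, 0.50} → fail.
BD (methods 1·2): 0.47 vs {0.37, 0.46, 0.33, 0.46} → pass.
Imp (methods 1·2): 0.53 vs {0.55, 0.50, 0.33, 0.46} → fail.
2 of 3 fail.

2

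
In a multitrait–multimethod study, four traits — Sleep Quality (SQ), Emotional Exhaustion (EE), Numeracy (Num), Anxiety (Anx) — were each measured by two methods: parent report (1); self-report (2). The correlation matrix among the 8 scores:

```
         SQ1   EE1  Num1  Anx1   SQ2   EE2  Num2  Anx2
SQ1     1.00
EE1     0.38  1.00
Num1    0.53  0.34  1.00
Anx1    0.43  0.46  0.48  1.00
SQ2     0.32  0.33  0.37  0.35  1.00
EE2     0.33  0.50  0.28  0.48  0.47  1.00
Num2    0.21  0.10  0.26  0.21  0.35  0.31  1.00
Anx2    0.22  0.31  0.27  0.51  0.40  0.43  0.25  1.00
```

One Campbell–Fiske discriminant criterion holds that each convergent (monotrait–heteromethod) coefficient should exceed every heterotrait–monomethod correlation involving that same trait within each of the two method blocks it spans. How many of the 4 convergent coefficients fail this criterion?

Checking each validity diagonal entry against its comparison values:
SQ (methods 1·2): 0.32 vs {0.38, 0.47, 0.53, 0.35, 0.43, 0.40} → fail.
EE (methods 1·2): 0.50 vs {0.38, 0.47, 0.34, 0.31, 0.46, 0.43} → pass.
Num (methods 1·2): 0.26 vs {0.53, 0.35, 0.34, 0.31, 0.48, 0.25} → fail.
Anx (methods 1·2): 0.51 vs {0.43, 0.40, 0.46, 0.43, 0.48, 0.25} → pass.
2 of 4 fail.

2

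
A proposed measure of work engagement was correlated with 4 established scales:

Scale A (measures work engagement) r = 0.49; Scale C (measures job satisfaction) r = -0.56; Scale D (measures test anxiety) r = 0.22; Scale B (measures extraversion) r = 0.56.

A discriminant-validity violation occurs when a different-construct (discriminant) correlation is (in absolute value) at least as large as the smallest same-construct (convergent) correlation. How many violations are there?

Convergent (same construct = work engagement): Scale A.
Smallest convergent = 0.49. Discriminant |r|: 0.56, 0.22, 0.56; count ≥ 0.49 → 2.

2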